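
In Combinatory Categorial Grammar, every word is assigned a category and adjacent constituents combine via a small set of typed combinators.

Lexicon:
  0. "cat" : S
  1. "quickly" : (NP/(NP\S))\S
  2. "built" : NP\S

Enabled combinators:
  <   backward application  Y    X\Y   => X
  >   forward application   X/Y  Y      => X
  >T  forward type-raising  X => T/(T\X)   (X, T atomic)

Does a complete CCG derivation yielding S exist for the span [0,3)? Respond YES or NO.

S (NP/(NP\S))\S NP\S
CKY chart[0,3] = {N/(N\NP), NP, NP/(NP\NP), PP/(PP\NP), S/(S\NP)}; S ∉ chart

NO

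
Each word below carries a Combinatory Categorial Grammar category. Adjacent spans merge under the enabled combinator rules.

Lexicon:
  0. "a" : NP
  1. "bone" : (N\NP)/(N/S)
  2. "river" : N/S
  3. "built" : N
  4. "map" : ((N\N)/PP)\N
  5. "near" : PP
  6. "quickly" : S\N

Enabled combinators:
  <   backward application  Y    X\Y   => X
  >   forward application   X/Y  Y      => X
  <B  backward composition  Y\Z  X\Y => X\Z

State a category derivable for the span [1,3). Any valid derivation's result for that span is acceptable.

N\NP

[0,7] S   <
  [0,3] N   <
    [0,1] "a" : NP
    [1,3] N\NP   >
      [1,2] "bone" : (N\NP)/(N/S)
      [2,3] "river" : N/S
  [3,7] S\N   <B
    [3,6] N\N   >
      [3,5] (N\N)/PP   <
        [3,4] "built" : N
        [4,5] "map" : ((N\N)/PP)\N
      [5,6] "near" : PP
    [6,7] "quickly" : S\N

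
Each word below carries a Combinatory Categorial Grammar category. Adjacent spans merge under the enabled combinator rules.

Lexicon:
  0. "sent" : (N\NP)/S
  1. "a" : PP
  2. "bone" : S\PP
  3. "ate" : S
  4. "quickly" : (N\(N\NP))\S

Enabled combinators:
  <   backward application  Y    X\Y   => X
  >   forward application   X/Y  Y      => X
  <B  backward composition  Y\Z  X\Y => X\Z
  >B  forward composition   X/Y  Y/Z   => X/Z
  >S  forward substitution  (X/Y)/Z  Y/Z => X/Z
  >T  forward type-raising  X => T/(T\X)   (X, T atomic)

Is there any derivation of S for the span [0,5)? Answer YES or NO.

(N\NP)/S PP S\PP S (N\(N\NP))\S
CKY chart[0,5] = {N, N/(N\N), NP/(NP\N), PP/(PP\N), S/(S\N)}; S ∉ chart

NO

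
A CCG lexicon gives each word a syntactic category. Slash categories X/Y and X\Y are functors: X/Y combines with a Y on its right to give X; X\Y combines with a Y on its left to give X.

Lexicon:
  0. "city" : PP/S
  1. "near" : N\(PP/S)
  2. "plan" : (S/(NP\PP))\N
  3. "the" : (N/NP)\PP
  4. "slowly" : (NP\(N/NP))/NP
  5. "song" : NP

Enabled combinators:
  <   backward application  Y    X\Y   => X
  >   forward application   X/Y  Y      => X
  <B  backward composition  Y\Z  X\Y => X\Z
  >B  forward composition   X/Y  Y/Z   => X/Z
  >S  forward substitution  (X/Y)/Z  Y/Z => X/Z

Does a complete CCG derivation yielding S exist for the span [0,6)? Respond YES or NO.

YES

[0,6] S   >
  [0,3] S/(NP\PP)   <
    [0,2] N   <
      [0,1] "city" : PP/S
      [1,2] "near" : N\(PP/S)
    [2,3] "plan" : (S/(NP\PP))\N
  [3,6] NP\PP   <B
    [3,4] "the" : (N/NP)\PP
    [4,6] NP\(N/NP)   >
      [4,5] "slowly" : (NP\(N/NP))/NP
      [5,6] "song" : NP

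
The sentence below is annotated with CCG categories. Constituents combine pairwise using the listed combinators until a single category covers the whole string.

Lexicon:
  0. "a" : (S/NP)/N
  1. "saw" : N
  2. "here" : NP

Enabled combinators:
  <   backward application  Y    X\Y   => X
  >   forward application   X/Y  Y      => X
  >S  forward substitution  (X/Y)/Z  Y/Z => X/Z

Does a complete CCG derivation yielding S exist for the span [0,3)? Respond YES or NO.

YES

[0,3] S   >
  [0,2] S/NP   >
    [0,1] "a" : (S/NP)/N
    [1,2] "saw" : N
  [2,3] "here" : NP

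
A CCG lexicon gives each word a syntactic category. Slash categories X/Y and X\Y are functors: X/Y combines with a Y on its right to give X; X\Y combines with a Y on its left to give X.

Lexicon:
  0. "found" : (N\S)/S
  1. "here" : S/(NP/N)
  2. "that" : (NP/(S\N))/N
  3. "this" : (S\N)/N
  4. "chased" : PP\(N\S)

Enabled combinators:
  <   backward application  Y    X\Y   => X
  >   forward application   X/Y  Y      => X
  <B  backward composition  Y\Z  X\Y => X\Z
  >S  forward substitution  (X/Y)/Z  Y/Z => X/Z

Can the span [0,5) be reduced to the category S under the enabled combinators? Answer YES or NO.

NO

(N\S)/S S/(NP/N) (NP/(S\N))/N (S\N)/N PP\(N\S)
CKY chart[0,5] = {PP}; S ∉ chart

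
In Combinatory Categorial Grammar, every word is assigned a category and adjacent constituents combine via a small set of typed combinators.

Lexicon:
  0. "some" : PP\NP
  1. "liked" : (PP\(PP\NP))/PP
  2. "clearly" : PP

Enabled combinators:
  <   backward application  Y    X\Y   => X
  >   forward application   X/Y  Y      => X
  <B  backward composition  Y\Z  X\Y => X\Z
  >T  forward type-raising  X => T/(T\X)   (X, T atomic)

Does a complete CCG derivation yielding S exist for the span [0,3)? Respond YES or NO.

PP\NP (PP\(PP\NP))/PP PP
CKY chart[0,3] = {N/(N\PP), NP/(NP\PP), PP, PP/(PP\PP), S/(S\PP)}; S ∉ chart

NO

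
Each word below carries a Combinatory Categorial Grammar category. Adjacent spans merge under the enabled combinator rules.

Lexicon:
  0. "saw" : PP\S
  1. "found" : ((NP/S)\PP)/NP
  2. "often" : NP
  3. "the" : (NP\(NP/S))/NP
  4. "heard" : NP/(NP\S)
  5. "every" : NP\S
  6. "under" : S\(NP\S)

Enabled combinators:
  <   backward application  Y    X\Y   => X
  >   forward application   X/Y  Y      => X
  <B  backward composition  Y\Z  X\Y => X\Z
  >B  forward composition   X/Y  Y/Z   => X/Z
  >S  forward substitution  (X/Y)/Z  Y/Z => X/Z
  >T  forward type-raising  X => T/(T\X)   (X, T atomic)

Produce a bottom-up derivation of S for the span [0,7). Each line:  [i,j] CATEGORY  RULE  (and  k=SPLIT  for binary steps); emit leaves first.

[0,7] S   <
  [0,6] NP\S   <B
    [0,1] "saw" : PP\S
    [1,6] NP\PP   <B
      [1,3] (NP/S)\PP   >
        [1,2] "found" : ((NP/S)\PP)/NP
        [2,3] "often" : NP
      [3,6] NP\(NP/S)   >
        [3,4] "the" : (NP\(NP/S))/NP
        [4,6] NP   >
          [4,5] "heard" : NP/(NP\S)
          [5,6] "every" : NP\S
  [6,7] "under" : S\(NP\S)

[0,1] PP\S  lex  "saw"
[1,2] ((NP/S)\PP)/NP  lex  "found"
[2,3] NP  lex  "often"
[1,3] (NP/S)\PP  >  k=2
[3,4] (NP\(NP/S))/NP  lex  "the"
[4,5] NP/(NP\S)  lex  "heard"
[5,6] NP\S  lex  "every"
[4,6] NP  >  k=5
[3,6] NP\(NP/S)  >  k=4
[1,6] NP\PP  <B  k=3
[0,6] NP\S  <B  k=1
[6,7] S\(NP\S)  lex  "under"
[0,7] S  <  k=6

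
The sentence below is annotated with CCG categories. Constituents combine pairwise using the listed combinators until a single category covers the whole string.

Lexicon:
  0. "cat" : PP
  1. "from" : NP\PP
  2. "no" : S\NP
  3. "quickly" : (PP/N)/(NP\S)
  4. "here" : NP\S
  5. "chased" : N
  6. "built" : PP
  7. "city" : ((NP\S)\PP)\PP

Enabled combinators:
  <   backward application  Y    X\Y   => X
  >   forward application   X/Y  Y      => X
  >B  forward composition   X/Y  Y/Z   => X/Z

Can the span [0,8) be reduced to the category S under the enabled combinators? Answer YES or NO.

PP NP\PP S\NP (PP/N)/(NP\S) NP\S N PP ((NP\S)\PP)\PP
CKY chart[0,8] = {NP}; S ∉ chart

NO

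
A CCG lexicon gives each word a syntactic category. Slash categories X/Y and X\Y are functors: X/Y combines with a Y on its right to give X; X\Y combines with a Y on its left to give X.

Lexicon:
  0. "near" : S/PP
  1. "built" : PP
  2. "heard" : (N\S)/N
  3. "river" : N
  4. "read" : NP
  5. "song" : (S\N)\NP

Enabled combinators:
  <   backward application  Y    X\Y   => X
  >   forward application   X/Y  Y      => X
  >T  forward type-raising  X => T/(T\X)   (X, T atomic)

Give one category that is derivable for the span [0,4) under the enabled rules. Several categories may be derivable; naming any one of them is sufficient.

[0,6] S   <
  [0,4] N   <
    [0,2] S   >
      [0,1] "near" : S/PP
      [1,2] "built" : PP
    [2,4] N\S   >
      [2,3] "heard" : (N\S)/N
      [3,4] "river" : N
  [4,6] S\N   <
    [4,5] "read" : NP
    [5,6] "song" : (S\N)\NP

N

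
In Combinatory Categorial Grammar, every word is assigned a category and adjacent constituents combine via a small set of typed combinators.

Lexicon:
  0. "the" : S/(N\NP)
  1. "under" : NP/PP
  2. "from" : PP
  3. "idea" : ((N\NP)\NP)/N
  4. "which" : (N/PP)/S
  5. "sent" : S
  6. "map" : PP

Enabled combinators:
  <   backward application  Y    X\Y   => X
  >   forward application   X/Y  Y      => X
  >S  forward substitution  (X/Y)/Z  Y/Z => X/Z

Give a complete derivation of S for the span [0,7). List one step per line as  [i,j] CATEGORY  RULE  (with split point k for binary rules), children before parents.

[0,1] S/(N\NP)  lex  "the"
[1,2] NP/PP  lex  "under"
[2,3] PP  lex  "from"
[1,3] NP  >  k=2
[3,4] ((N\NP)\NP)/N  lex  "idea"
[4,5] (N/PP)/S  lex  "which"
[5,6] S  lex  "sent"
[4,6] N/PP  >  k=5
[6,7] PP  lex  "map"
[4,7] N  >  k=6
[3,7] (N\NP)\NP  >  k=4
[1,7] N\NP  <  k=3
[0,7] S  >  k=1

[0,7] S   >
  [0,1] "the" : S/(N\NP)
  [1,7] N\NP   <
    [1,3] NP   >
      [1,2] "under" : NP/PP
      [2,3] "from" : PP
    [3,7] (N\NP)\NP   >
      [3,4] "idea" : ((N\NP)\NP)/N
      [4,7] N   >
        [4,6] N/PP   >
          [4,5] "which" : (N/PP)/S
          [5,6] "sent" : S
        [6,7] "map" : PP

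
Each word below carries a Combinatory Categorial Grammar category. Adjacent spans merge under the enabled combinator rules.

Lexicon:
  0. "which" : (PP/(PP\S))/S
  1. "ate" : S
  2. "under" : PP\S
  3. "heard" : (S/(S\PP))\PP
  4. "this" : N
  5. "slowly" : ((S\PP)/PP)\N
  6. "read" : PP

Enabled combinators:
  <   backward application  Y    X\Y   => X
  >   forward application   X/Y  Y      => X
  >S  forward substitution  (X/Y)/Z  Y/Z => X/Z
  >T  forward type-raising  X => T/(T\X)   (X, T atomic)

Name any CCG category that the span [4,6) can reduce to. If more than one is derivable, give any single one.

[0,7] S   >
  [0,4] S/(S\PP)   <
    [0,3] PP   >
      [0,2] PP/(PP\S)   >
        [0,1] "which" : (PP/(PP\S))/S
        [1,2] "ate" : S
      [2,3] "under" : PP\S
    [3,4] "heard" : (S/(S\PP))\PP
  [4,7] S\PP   >
    [4,6] (S\PP)/PP   <
      [4,5] "this" : N
      [5,6] "slowly" : ((S\PP)/PP)\N
    [6,7] "read" : PP

(S\PP)/PP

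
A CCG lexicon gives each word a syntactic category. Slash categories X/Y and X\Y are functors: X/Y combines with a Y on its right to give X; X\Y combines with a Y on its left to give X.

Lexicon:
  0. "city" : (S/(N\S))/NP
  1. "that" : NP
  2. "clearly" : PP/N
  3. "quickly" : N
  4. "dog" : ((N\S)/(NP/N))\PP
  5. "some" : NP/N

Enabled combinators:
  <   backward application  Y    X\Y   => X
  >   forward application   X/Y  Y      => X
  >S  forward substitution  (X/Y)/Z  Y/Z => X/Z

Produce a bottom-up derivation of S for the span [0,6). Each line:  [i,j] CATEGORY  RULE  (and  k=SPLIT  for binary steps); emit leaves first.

[0,6] S   >
  [0,2] S/(N\S)   >
    [0,1] "city" : (S/(N\S))/NP
    [1,2] "that" : NP
  [2,6] N\S   >
    [2,5] (N\S)/(NP/N)   <
      [2,4] PP   >
        [2,3] "clearly" : PP/N
        [3,4] "quickly" : N
      [4,5] "dog" : ((N\S)/(NP/N))\PP
    [5,6] "some" : NP/N

[0,1] (S/(N\S))/NP  lex  "city"
[1,2] NP  lex  "that"
[0,2] S/(N\S)  >  k=1
[2,3] PP/N  lex  "clearly"
[3,4] N  lex  "quickly"
[2,4] PP  >  k=3
[4,5] ((N\S)/(NP/N))\PP  lex  "dog"
[2,5] (N\S)/(NP/N)  <  k=4
[5,6] NP/N  lex  "some"
[2,6] N\S  >  k=5
[0,6] S  >  k=2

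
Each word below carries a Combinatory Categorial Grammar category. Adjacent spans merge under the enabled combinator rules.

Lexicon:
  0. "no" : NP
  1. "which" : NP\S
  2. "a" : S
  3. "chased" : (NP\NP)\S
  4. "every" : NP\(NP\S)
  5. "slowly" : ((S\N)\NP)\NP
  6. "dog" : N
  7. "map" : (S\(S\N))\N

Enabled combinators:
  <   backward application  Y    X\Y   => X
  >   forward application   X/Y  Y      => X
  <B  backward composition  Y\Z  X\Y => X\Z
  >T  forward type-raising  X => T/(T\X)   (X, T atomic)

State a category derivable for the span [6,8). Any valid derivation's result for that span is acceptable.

S\(S\N)

[0,8] S   <
  [0,6] S\N   <
    [0,1] "no" : NP
    [1,6] (S\N)\NP   <
      [1,5] NP   <
        [1,4] NP\S   <B
          [1,2] "which" : NP\S
          [2,4] NP\NP   <
            [2,3] "a" : S
            [3,4] "chased" : (NP\NP)\S
        [4,5] "every" : NP\(NP\S)
      [5,6] "slowly" : ((S\N)\NP)\NP
  [6,8] S\(S\N)   <
    [6,7] "dog" : N
    [7,8] "map" : (S\(S\N))\N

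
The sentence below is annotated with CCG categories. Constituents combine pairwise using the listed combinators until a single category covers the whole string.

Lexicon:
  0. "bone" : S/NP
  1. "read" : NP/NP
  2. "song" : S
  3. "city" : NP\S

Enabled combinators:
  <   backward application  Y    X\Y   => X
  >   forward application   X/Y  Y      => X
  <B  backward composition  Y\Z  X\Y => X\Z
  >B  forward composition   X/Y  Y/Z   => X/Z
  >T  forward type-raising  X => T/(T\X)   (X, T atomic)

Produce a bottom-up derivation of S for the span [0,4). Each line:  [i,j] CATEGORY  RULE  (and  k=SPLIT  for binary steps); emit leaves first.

[0,4] S   >
  [0,2] S/NP   >B
    [0,1] "bone" : S/NP
    [1,2] "read" : NP/NP
  [2,4] NP   <
    [2,3] "song" : S
    [3,4] "city" : NP\S

[0,1] S/NP  lex  "bone"
[1,2] NP/NP  lex  "read"
[0,2] S/NP  >B  k=1
[2,3] S  lex  "song"
[3,4] NP\S  lex  "city"
[2,4] NP  <  k=3
[0,4] S  >  k=2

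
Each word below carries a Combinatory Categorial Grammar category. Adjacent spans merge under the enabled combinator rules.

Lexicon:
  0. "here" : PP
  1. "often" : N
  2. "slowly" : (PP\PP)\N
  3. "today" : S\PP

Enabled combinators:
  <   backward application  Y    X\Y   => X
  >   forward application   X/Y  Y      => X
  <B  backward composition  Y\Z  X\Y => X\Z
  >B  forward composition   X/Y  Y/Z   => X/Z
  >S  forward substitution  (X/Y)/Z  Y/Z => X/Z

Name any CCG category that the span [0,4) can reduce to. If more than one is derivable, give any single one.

[0,4] S   <
  [0,1] "here" : PP
  [1,4] S\PP   <B
    [1,3] PP\PP   <
      [1,2] "often" : N
      [2,3] "slowly" : (PP\PP)\N
    [3,4] "today" : S\PP

S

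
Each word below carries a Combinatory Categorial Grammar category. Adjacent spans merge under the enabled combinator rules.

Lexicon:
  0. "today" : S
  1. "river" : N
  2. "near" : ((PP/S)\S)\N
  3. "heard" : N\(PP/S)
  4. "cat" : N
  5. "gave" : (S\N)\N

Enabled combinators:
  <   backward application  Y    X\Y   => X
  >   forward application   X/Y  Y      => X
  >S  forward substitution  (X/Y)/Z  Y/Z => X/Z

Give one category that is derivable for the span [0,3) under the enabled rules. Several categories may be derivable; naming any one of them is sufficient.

[0,6] S   <
  [0,4] N   <
    [0,3] PP/S   <
      [0,1] "today" : S
      [1,3] (PP/S)\S   <
        [1,2] "river" : N
        [2,3] "near" : ((PP/S)\S)\N
    [3,4] "heard" : N\(PP/S)
  [4,6] S\N   <
    [4,5] "cat" : N
    [5,6] "gave" : (S\N)\N

PP/S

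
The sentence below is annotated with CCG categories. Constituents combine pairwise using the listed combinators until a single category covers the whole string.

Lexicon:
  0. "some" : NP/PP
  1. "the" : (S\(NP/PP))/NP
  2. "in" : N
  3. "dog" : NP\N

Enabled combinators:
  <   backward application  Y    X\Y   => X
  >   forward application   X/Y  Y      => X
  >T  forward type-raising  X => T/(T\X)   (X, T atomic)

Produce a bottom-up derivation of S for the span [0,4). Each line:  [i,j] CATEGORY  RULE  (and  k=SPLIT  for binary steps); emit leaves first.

[0,1] NP/PP  lex  "some"
[1,2] (S\(NP/PP))/NP  lex  "the"
[2,3] N  lex  "in"
[3,4] NP\N  lex  "dog"
[2,4] NP  <  k=3
[1,4] S\(NP/PP)  >  k=2
[0,4] S  <  k=1

[0,4] S   <
  [0,1] "some" : NP/PP
  [1,4] S\(NP/PP)   >
    [1,2] "the" : (S\(NP/PP))/NP
    [2,4] NP   <
      [2,3] "in" : N
      [3,4] "dog" : NP\N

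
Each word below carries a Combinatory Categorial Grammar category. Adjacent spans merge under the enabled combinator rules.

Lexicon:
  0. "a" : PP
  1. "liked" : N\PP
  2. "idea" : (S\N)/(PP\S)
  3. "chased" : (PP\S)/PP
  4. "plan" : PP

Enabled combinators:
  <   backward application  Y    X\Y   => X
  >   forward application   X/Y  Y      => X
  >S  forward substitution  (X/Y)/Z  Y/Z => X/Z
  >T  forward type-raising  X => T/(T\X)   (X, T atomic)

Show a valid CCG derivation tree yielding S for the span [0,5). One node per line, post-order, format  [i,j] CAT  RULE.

[0,5] S   <
  [0,2] N   <
    [0,1] "a" : PP
    [1,2] "liked" : N\PP
  [2,5] S\N   >
    [2,3] "idea" : (S\N)/(PP\S)
    [3,5] PP\S   >
      [3,4] "chased" : (PP\S)/PP
      [4,5] "plan" : PP

[0,1] PP  lex  "a"
[1,2] N\PP  lex  "liked"
[0,2] N  <  k=1
[2,3] (S\N)/(PP\S)  lex  "idea"
[3,4] (PP\S)/PP  lex  "chased"
[4,5] PP  lex  "plan"
[3,5] PP\S  >  k=4
[2,5] S\N  >  k=3
[0,5] S  <  k=2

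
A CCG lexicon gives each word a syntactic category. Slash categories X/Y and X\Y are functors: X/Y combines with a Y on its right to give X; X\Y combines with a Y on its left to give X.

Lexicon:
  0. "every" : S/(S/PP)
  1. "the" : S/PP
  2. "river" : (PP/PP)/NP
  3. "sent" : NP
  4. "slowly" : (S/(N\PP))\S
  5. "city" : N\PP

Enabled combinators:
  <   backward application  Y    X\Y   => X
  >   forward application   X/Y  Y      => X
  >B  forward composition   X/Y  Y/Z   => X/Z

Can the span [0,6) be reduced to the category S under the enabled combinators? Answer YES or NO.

YES

[0,6] S   >
  [0,5] S/(N\PP)   <
    [0,4] S   >
      [0,1] "every" : S/(S/PP)
      [1,4] S/PP   >B
        [1,2] "the" : S/PP
        [2,4] PP/PP   >
          [2,3] "river" : (PP/PP)/NP
          [3,4] "sent" : NP
    [4,5] "slowly" : (S/(N\PP))\S
  [5,6] "city" : N\PP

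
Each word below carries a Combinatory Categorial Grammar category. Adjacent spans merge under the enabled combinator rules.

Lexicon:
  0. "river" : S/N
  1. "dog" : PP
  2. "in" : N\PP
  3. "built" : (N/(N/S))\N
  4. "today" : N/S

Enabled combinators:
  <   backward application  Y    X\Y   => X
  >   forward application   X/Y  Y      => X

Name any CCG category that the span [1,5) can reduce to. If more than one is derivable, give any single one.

[0,5] S   >
  [0,1] "river" : S/N
  [1,5] N   >
    [1,4] N/(N/S)   <
      [1,3] N   <
        [1,2] "dog" : PP
        [2,3] "in" : N\PP
      [3,4] "built" : (N/(N/S))\N
    [4,5] "today" : N/S

N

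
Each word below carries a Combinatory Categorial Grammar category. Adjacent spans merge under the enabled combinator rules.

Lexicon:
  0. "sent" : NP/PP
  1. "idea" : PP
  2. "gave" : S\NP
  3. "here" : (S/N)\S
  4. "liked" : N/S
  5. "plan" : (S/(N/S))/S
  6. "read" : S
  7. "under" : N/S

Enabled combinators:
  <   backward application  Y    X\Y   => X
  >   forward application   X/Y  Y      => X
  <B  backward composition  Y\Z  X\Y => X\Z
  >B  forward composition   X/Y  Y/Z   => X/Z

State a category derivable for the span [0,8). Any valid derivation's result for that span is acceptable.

[0,8] S   >
  [0,4] S/N   <
    [0,3] S   <
      [0,2] NP   >
        [0,1] "sent" : NP/PP
        [1,2] "idea" : PP
      [2,3] "gave" : S\NP
    [3,4] "here" : (S/N)\S
  [4,8] N   >
    [4,5] "liked" : N/S
    [5,8] S   >
      [5,7] S/(N/S)   >
        [5,6] "plan" : (S/(N/S))/S
        [6,7] "read" : S
      [7,8] "under" : N/S

S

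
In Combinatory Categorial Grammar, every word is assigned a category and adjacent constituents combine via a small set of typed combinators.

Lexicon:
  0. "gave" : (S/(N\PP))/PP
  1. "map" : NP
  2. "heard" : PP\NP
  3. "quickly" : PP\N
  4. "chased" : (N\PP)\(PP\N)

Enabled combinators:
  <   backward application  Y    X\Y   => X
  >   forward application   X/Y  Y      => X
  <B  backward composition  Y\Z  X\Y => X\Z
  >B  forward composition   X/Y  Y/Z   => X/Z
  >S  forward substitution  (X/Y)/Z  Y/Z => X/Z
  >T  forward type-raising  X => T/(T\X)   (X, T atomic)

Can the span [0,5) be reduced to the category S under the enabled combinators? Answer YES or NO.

[0,5] S   >
  [0,3] S/(N\PP)   >
    [0,1] "gave" : (S/(N\PP))/PP
    [1,3] PP   >
      [1,2] PP/(PP\NP)   >T
        [1,2] "map" : NP
      [2,3] "heard" : PP\NP
  [3,5] N\PP   <
    [3,4] "quickly" : PP\N
    [4,5] "chased" : (N\PP)\(PP\N)

YES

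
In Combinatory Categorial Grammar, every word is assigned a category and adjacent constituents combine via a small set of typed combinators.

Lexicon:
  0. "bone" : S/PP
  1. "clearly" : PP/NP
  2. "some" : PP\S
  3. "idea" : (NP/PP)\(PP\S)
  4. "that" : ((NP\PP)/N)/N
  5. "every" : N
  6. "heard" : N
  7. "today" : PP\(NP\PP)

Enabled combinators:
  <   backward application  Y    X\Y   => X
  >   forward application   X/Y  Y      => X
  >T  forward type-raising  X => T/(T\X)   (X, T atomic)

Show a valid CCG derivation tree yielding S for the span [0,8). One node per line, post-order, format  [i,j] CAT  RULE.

[0,8] S   >
  [0,1] "bone" : S/PP
  [1,8] PP   >
    [1,2] "clearly" : PP/NP
    [2,8] NP   >
      [2,4] NP/PP   <
        [2,3] "some" : PP\S
        [3,4] "idea" : (NP/PP)\(PP\S)
      [4,8] PP   <
        [4,7] NP\PP   >
          [4,6] (NP\PP)/N   >
            [4,5] "that" : ((NP\PP)/N)/N
            [5,6] "every" : N
          [6,7] "heard" : N
        [7,8] "today" : PP\(NP\PP)

[0,1] S/PP  lex  "bone"
[1,2] PP/NP  lex  "clearly"
[2,3] PP\S  lex  "some"
[3,4] (NP/PP)\(PP\S)  lex  "idea"
[2,4] NP/PP  <  k=3
[4,5] ((NP\PP)/N)/N  lex  "that"
[5,6] N  lex  "every"
[4,6] (NP\PP)/N  >  k=5
[6,7] N  lex  "heard"
[4,7] NP\PP  >  k=6
[7,8] PP\(NP\PP)  lex  "today"
[4,8] PP  <  k=7
[2,8] NP  >  k=4
[1,8] PP  >  k=2
[0,8] S  >  k=1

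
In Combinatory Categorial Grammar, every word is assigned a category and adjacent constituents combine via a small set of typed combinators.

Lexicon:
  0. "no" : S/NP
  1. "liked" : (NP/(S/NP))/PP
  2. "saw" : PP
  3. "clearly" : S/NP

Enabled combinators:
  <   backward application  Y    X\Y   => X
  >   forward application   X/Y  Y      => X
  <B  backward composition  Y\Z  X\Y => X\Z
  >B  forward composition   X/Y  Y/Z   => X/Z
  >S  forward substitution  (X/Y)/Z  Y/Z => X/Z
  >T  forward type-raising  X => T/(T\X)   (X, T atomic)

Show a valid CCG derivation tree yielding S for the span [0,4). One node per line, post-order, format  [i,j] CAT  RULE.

[0,4] S   >
  [0,1] "no" : S/NP
  [1,4] NP   >
    [1,3] NP/(S/NP)   >
      [1,2] "liked" : (NP/(S/NP))/PP
      [2,3] "saw" : PP
    [3,4] "clearly" : S/NP

[0,1] S/NP  lex  "no"
[1,2] (NP/(S/NP))/PP  lex  "liked"
[2,3] PP  lex  "saw"
[1,3] NP/(S/NP)  >  k=2
[3,4] S/NP  lex  "clearly"
[1,4] NP  >  k=3
[0,4] S  >  k=1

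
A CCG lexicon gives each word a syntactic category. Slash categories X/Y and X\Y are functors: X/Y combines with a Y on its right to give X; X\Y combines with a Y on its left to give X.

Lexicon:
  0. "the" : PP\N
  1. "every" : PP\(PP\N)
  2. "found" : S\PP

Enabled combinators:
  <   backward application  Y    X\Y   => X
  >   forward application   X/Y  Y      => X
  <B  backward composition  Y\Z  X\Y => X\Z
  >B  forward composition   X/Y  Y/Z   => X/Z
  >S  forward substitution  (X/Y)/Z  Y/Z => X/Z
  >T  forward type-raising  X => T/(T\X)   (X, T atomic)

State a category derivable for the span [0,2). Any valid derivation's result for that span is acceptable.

[0,3] S   <
  [0,2] PP   <
    [0,1] "the" : PP\N
    [1,2] "every" : PP\(PP\N)
  [2,3] "found" : S\PP

PP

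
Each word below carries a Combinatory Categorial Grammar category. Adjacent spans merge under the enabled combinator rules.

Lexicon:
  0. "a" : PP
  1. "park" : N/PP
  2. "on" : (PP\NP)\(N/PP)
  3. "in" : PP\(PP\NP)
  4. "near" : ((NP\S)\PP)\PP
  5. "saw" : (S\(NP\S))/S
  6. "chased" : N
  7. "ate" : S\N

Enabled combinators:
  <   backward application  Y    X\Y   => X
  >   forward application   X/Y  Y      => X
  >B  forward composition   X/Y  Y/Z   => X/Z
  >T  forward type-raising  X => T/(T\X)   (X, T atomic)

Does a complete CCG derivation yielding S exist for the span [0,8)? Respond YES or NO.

YES

[0,8] S   <
  [0,5] NP\S   <
    [0,1] "a" : PP
    [1,5] (NP\S)\PP   <
      [1,4] PP   <
        [1,3] PP\NP   <
          [1,2] "park" : N/PP
          [2,3] "on" : (PP\NP)\(N/PP)
        [3,4] "in" : PP\(PP\NP)
      [4,5] "near" : ((NP\S)\PP)\PP
  [5,8] S\(NP\S)   >
    [5,6] "saw" : (S\(NP\S))/S
    [6,8] S   <
      [6,7] "chased" : N
      [7,8] "ate" : S\N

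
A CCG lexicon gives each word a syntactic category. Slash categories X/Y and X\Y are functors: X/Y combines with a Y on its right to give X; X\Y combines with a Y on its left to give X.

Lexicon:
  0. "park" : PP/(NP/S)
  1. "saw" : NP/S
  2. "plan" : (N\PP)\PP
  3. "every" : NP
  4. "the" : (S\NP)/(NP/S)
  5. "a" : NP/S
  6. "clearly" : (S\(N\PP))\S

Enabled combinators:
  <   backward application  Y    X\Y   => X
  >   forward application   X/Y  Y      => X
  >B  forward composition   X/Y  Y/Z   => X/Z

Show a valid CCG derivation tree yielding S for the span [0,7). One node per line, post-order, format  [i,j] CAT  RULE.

[0,7] S   <
  [0,3] N\PP   <
    [0,2] PP   >
      [0,1] "park" : PP/(NP/S)
      [1,2] "saw" : NP/S
    [2,3] "plan" : (N\PP)\PP
  [3,7] S\(N\PP)   <
    [3,6] S   <
      [3,4] "every" : NP
      [4,6] S\NP   >
        [4,5] "the" : (S\NP)/(NP/S)
        [5,6] "a" : NP/S
    [6,7] "clearly" : (S\(N\PP))\S

[0,1] PP/(NP/S)  lex  "park"
[1,2] NP/S  lex  "saw"
[0,2] PP  >  k=1
[2,3] (N\PP)\PP  lex  "plan"
[0,3] N\PP  <  k=2
[3,4] NP  lex  "every"
[4,5] (S\NP)/(NP/S)  lex  "the"
[5,6] NP/S  lex  "a"
[4,6] S\NP  >  k=5
[3,6] S  <  k=4
[6,7] (S\(N\PP))\S  lex  "clearly"
[3,7] S\(N\PP)  <  k=6
[0,7] S  <  k=3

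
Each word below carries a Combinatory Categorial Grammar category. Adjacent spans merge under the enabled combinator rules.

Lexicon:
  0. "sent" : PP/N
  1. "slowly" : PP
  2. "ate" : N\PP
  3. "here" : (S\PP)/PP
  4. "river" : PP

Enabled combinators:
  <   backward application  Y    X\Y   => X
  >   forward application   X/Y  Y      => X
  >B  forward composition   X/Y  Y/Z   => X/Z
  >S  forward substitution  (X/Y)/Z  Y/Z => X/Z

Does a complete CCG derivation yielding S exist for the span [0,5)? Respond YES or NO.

YES

[0,5] S   <
  [0,3] PP   >
    [0,1] "sent" : PP/N
    [1,3] N   <
      [1,2] "slowly" : PP
      [2,3] "ate" : N\PP
  [3,5] S\PP   >
    [3,4] "here" : (S\PP)/PP
    [4,5] "river" : PP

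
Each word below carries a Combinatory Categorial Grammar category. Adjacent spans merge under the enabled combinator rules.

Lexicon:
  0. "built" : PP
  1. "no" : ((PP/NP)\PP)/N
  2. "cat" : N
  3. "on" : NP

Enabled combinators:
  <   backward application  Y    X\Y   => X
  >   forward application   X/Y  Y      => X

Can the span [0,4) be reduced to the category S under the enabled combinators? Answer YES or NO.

NO

PP ((PP/NP)\PP)/N N NP
CKY chart[0,4] = {PP}; S ∉ chart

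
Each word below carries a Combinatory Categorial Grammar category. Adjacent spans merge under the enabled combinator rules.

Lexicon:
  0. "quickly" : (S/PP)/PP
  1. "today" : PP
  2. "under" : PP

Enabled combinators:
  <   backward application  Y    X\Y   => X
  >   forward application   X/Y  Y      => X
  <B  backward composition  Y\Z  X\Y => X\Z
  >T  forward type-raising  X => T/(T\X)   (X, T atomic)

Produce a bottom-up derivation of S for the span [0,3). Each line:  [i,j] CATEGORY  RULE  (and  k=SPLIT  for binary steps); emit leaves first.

[0,3] S   >
  [0,2] S/PP   >
    [0,1] "quickly" : (S/PP)/PP
    [1,2] "today" : PP
  [2,3] "under" : PP

[0,1] (S/PP)/PP  lex  "quickly"
[1,2] PP  lex  "today"
[0,2] S/PP  >  k=1
[2,3] PP  lex  "under"
[0,3] S  >  k=2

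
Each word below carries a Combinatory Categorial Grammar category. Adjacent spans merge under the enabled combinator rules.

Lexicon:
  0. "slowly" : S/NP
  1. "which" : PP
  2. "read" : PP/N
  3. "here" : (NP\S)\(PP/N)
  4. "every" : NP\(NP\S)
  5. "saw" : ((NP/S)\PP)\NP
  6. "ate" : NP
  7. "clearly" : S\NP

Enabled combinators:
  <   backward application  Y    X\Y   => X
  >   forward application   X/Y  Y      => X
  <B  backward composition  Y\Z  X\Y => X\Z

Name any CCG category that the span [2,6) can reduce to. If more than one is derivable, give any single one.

(NP/S)\PP

[0,8] S   >
  [0,1] "slowly" : S/NP
  [1,8] NP   >
    [1,6] NP/S   <
      [1,2] "which" : PP
      [2,6] (NP/S)\PP   <
        [2,5] NP   <
          [2,4] NP\S   <
            [2,3] "read" : PP/N
            [3,4] "here" : (NP\S)\(PP/N)
          [4,5] "every" : NP\(NP\S)
        [5,6] "saw" : ((NP/S)\PP)\NP
    [6,8] S   <
      [6,7] "ate" : NP
      [7,8] "clearly" : S\NP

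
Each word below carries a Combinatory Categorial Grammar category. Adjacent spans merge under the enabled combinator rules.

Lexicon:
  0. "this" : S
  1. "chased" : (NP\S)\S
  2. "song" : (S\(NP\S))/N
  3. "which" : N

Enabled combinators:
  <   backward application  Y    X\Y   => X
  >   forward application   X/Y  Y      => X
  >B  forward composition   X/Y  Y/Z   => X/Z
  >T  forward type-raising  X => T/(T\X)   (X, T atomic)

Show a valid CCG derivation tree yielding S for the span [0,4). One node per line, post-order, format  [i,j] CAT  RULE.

[0,4] S   <
  [0,2] NP\S   <
    [0,1] "this" : S
    [1,2] "chased" : (NP\S)\S
  [2,4] S\(NP\S)   >
    [2,3] "song" : (S\(NP\S))/N
    [3,4] "which" : N

[0,1] S  lex  "this"
[1,2] (NP\S)\S  lex  "chased"
[0,2] NP\S  <  k=1
[2,3] (S\(NP\S))/N  lex  "song"
[3,4] N  lex  "which"
[2,4] S\(NP\S)  >  k=3
[0,4] S  <  k=2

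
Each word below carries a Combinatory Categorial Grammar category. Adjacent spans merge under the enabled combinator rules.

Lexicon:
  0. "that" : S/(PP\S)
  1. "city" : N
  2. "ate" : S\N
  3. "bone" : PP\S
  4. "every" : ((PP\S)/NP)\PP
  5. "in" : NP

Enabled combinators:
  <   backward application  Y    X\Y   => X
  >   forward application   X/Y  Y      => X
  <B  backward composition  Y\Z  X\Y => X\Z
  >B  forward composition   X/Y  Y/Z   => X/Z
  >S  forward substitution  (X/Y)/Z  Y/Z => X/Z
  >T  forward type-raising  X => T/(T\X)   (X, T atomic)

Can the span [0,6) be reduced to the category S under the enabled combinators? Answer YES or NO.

[0,6] S   >
  [0,1] "that" : S/(PP\S)
  [1,6] PP\S   >
    [1,5] (PP\S)/NP   <
      [1,4] PP   <
        [1,2] "city" : N
        [2,4] PP\N   <B
          [2,3] "ate" : S\N
          [3,4] "bone" : PP\S
      [4,5] "every" : ((PP\S)/NP)\PP
    [5,6] "in" : NP

YES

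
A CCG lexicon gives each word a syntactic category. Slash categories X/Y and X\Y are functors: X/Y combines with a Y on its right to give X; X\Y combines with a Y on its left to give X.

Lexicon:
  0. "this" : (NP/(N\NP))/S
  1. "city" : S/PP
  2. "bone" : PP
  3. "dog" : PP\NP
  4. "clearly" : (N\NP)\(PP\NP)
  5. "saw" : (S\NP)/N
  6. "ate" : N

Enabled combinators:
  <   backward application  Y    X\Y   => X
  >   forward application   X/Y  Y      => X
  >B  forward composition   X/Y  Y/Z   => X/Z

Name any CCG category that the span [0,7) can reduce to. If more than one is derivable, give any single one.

[0,7] S   <
  [0,5] NP   >
    [0,3] NP/(N\NP)   >
      [0,1] "this" : (NP/(N\NP))/S
      [1,3] S   >
        [1,2] "city" : S/PP
        [2,3] "bone" : PP
    [3,5] N\NP   <
      [3,4] "dog" : PP\NP
      [4,5] "clearly" : (N\NP)\(PP\NP)
  [5,7] S\NP   >
    [5,6] "saw" : (S\NP)/N
    [6,7] "ate" : N

S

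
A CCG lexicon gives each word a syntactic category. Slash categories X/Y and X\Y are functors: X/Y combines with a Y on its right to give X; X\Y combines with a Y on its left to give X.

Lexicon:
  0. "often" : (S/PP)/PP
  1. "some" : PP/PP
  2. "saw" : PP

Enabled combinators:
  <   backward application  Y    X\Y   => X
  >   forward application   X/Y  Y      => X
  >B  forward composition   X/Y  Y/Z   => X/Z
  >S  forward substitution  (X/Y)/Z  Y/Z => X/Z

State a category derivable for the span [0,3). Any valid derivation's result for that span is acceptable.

[0,3] S   >
  [0,2] S/PP   >S
    [0,1] "often" : (S/PP)/PP
    [1,2] "some" : PP/PP
  [2,3] "saw" : PP

S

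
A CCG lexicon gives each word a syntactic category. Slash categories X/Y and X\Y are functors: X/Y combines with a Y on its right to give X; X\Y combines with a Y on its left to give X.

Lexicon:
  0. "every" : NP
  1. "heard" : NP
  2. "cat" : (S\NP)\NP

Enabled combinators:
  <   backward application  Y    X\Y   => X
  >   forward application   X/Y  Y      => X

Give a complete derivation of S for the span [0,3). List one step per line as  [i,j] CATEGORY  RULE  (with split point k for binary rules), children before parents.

[0,3] S   <
  [0,1] "every" : NP
  [1,3] S\NP   <
    [1,2] "heard" : NP
    [2,3] "cat" : (S\NP)\NP

[0,1] NP  lex  "every"
[1,2] NP  lex  "heard"
[2,3] (S\NP)\NP  lex  "cat"
[1,3] S\NP  <  k=2
[0,3] S  <  k=1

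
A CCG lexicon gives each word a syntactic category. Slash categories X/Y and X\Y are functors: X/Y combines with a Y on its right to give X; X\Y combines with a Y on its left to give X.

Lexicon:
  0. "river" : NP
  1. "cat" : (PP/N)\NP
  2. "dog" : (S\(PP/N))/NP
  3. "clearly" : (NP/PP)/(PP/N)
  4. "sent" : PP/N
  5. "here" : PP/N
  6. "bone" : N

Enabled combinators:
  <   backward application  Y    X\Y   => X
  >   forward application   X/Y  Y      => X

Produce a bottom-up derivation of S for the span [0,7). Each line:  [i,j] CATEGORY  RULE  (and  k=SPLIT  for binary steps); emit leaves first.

[0,7] S   <
  [0,2] PP/N   <
    [0,1] "river" : NP
    [1,2] "cat" : (PP/N)\NP
  [2,7] S\(PP/N)   >
    [2,3] "dog" : (S\(PP/N))/NP
    [3,7] NP   >
      [3,5] NP/PP   >
        [3,4] "clearly" : (NP/PP)/(PP/N)
        [4,5] "sent" : PP/N
      [5,7] PP   >
        [5,6] "here" : PP/N
        [6,7] "bone" : N

[0,1] NP  lex  "river"
[1,2] (PP/N)\NP  lex  "cat"
[0,2] PP/N  <  k=1
[2,3] (S\(PP/N))/NP  lex  "dog"
[3,4] (NP/PP)/(PP/N)  lex  "clearly"
[4,5] PP/N  lex  "sent"
[3,5] NP/PP  >  k=4
[5,6] PP/N  lex  "here"
[6,7] N  lex  "bone"
[5,7] PP  >  k=6
[3,7] NP  >  k=5
[2,7] S\(PP/N)  >  k=3
[0,7] S  <  k=2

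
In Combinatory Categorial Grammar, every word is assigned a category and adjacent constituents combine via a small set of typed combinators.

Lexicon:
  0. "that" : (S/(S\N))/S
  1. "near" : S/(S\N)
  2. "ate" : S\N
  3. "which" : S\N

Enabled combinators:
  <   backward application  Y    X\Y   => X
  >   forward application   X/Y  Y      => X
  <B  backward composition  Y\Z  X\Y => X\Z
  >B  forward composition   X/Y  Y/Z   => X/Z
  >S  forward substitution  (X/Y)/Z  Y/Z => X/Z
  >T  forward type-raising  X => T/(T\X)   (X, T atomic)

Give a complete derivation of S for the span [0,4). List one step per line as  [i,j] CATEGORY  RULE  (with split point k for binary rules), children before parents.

[0,4] S   >
  [0,3] S/(S\N)   >
    [0,1] "that" : (S/(S\N))/S
    [1,3] S   >
      [1,2] "near" : S/(S\N)
      [2,3] "ate" : S\N
  [3,4] "which" : S\N

[0,1] (S/(S\N))/S  lex  "that"
[1,2] S/(S\N)  lex  "near"
[2,3] S\N  lex  "ate"
[1,3] S  >  k=2
[0,3] S/(S\N)  >  k=1
[3,4] S\N  lex  "which"
[0,4] S  >  k=3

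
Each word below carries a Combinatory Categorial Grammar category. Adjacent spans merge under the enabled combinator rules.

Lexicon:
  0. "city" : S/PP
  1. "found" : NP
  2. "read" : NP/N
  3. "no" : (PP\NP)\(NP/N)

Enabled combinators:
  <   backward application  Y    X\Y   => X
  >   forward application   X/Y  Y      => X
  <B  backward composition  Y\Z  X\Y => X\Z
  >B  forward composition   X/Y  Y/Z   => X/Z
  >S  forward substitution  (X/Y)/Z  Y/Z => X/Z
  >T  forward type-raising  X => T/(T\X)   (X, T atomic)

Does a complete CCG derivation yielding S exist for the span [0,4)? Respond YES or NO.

[0,4] S   >
  [0,1] "city" : S/PP
  [1,4] PP   >
    [1,2] PP/(PP\NP)   >T
      [1,2] "found" : NP
    [2,4] PP\NP   <
      [2,3] "read" : NP/N
      [3,4] "no" : (PP\NP)\(NP/N)

YES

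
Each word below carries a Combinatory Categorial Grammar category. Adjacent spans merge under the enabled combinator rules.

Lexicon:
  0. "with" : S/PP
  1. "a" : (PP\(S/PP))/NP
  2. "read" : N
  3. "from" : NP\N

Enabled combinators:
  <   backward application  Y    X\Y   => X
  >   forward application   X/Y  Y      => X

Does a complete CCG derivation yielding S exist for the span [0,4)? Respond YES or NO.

S/PP (PP\(S/PP))/NP N NP\N
CKY chart[0,4] = {PP}; S ∉ chart

NO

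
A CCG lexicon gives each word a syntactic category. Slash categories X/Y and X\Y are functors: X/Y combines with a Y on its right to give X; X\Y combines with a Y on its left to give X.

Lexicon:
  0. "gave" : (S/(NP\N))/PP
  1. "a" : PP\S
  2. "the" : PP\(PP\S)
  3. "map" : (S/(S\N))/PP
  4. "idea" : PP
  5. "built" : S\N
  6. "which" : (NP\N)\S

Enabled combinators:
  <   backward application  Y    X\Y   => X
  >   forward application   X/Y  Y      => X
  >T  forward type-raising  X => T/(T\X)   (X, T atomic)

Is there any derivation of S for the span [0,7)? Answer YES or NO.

YES

[0,7] S   >
  [0,3] S/(NP\N)   >
    [0,1] "gave" : (S/(NP\N))/PP
    [1,3] PP   <
      [1,2] "a" : PP\S
      [2,3] "the" : PP\(PP\S)
  [3,7] NP\N   <
    [3,6] S   >
      [3,5] S/(S\N)   >
        [3,4] "map" : (S/(S\N))/PP
        [4,5] "idea" : PP
      [5,6] "built" : S\N
    [6,7] "which" : (NP\N)\S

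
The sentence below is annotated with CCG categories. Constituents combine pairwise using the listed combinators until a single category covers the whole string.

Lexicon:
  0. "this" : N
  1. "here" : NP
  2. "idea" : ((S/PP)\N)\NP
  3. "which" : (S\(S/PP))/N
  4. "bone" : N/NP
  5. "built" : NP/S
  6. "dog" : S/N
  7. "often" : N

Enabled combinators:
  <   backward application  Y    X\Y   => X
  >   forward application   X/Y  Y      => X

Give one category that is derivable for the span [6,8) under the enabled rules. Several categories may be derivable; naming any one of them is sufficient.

[0,8] S   <
  [0,3] S/PP   <
    [0,1] "this" : N
    [1,3] (S/PP)\N   <
      [1,2] "here" : NP
      [2,3] "idea" : ((S/PP)\N)\NP
  [3,8] S\(S/PP)   >
    [3,4] "which" : (S\(S/PP))/N
    [4,8] N   >
      [4,5] "bone" : N/NP
      [5,8] NP   >
        [5,6] "built" : NP/S
        [6,8] S   >
          [6,7] "dog" : S/N
          [7,8] "often" : N

S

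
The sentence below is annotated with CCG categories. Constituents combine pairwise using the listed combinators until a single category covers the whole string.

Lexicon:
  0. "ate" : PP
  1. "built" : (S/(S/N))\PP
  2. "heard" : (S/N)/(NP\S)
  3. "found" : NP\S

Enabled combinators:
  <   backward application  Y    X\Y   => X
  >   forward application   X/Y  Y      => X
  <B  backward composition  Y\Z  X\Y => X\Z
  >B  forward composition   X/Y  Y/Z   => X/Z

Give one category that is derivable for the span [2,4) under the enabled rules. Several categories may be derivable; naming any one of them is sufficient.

S/N

[0,4] S   >
  [0,2] S/(S/N)   <
    [0,1] "ate" : PP
    [1,2] "built" : (S/(S/N))\PP
  [2,4] S/N   >
    [2,3] "heard" : (S/N)/(NP\S)
    [3,4] "found" : NP\S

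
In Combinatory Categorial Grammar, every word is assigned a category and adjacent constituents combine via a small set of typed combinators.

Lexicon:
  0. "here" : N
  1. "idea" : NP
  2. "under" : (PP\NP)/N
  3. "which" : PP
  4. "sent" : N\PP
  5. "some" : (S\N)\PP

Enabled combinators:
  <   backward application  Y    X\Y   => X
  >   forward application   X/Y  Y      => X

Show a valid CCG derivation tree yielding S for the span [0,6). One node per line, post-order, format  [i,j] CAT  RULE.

[0,6] S   <
  [0,1] "here" : N
  [1,6] S\N   <
    [1,5] PP   <
      [1,2] "idea" : NP
      [2,5] PP\NP   >
        [2,3] "under" : (PP\NP)/N
        [3,5] N   <
          [3,4] "which" : PP
          [4,5] "sent" : N\PP
    [5,6] "some" : (S\N)\PP

[0,1] N  lex  "here"
[1,2] NP  lex  "idea"
[2,3] (PP\NP)/N  lex  "under"
[3,4] PP  lex  "which"
[4,5] N\PP  lex  "sent"
[3,5] N  <  k=4
[2,5] PP\NP  >  k=3
[1,5] PP  <  k=2
[5,6] (S\N)\PP  lex  "some"
[1,6] S\N  <  k=5
[0,6] S  <  k=1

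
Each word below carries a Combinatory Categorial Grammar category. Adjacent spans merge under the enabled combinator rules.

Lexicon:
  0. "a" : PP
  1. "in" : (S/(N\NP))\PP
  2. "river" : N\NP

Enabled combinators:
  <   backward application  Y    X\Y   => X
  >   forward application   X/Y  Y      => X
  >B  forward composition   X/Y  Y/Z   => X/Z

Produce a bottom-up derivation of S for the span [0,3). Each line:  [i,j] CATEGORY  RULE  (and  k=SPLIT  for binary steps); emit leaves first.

[0,1] PP  lex  "a"
[1,2] (S/(N\NP))\PP  lex  "in"
[0,2] S/(N\NP)  <  k=1
[2,3] N\NP  lex  "river"
[0,3] S  >  k=2

[0,3] S   >
  [0,2] S/(N\NP)   <
    [0,1] "a" : PP
    [1,2] "in" : (S/(N\NP))\PP
  [2,3] "river" : N\NP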